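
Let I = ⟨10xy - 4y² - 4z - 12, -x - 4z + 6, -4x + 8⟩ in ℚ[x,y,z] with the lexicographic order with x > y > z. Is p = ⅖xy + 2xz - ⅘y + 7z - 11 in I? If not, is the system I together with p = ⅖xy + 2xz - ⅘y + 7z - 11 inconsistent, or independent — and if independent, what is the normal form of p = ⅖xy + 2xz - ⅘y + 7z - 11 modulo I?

First compute the reduced Gröbner basis of I by Buchberger's algorithm.
f_1 = 10xy - 4y² - 4z - 12, LT = xy.
f_2 = -x - 4z + 6, LT = x.
f_3 = -4x + 8, LT = x.

S(f_1,f_2): lcm = xy. S = -⅖y² - 4yz + 6y - ⅖z - 6/5.
  leading term y²: no divisor's leading term divides it; move -⅖y² to the remainder.
  leading term yz: no divisor's leading term divides it; move -4yz to the remainder.
  leading term y: no divisor's leading term divides it; move 6y to the remainder.
  leading term z: no divisor's leading term divides it; move -⅖z to the remainder.
  leading term 1: no divisor's leading term divides it; move -6/5 to the remainder.
  remainder -⅖y² - 4yz + 6y - ⅖z - 6/5 ≠ 0; add h_4 = -⅖y² - 4yz + 6y - ⅖z - 6/5 to the basis.

S(f_1,f_3): lcm = xy. S = -⅖y² + 2y - ⅖z - 6/5.
  leading term y²: subtract (1)·h_4 from -⅖y² + 2y - ⅖z - 6/5 → 4yz - 4y
  leading term yz: no divisor's leading term divides it; move 4yz to the remainder.
  leading term y: no divisor's leading term divides it; move -4y to the remainder.
  remainder 4yz - 4y ≠ 0; add h_5 = 4yz - 4y to the basis.

S(f_2,f_3): lcm = x. S = 4z - 4.
  leading term z: no divisor's leading term divides it; move 4z to the remainder.
  leading term 1: no divisor's leading term divides it; move -4 to the remainder.
  remainder 4z - 4 ≠ 0; add h_6 = 4z - 4 to the basis.

The other S-polynomials (S(f_1,h_4), S(f_2,h_4), S(f_3,h_4), S(f_1,h_5), S(f_2,h_5), S(f_3,h_5), S(h_4,h_5), S(f_1,h_6), S(f_2,h_6), S(f_3,h_6), S(h_4,h_6), S(h_5,h_6)) all reduce to 0 modulo the current basis, so we have a Gröbner basis.
Inter-reduce: drop elements whose leading term is divisible by another's, tail-reduce, and make monic.
Reduced Gröbner basis: {x - 2, y² - 5y + 4, z - 1}.
Label its elements g_1 = x - 2, g_2 = y² - 5y + 4, g_3 = z - 1.

Reduce p = ⅖xy + 2xz - ⅘y + 7z - 11 modulo G:
  leading term xy: subtract (⅖y)·g_1 from ⅖xy + 2xz - ⅘y + 7z - 11 → 2xz + 7z - 11
  leading term xz: subtract (2z)·g_1 from 2xz + 7z - 11 → 11z - 11
  leading term z: subtract (11)·g_3 from 11z - 11 → 0
  normal form = 0.
Since the normal form is 0, p ∈ I.

⅖xy + 2xz - ⅘y + 7z - 11 lies in I (it reduces to 0).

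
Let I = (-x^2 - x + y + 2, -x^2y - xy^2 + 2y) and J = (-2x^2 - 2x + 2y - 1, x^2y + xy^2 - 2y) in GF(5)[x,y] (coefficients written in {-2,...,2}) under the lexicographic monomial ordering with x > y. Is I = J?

For a fixed monomial order, each ideal has a unique reduced Gröbner basis; comparing bases decides equality.
Buchberger on the first generating set:
f_1 = -x^2 - x + y + 2, LT = x^2.
f_2 = -x^2y - xy^2 + 2y, LT = x^2y.

S(f_1,f_2): lcm = x^2y. S = -xy^2 + xy - y^2.
  leading term xy^2: no divisor's leading term divides it; move -xy^2 to the remainder.
  leading term xy: no divisor's leading term divides it; move xy to the remainder.
  leading term y^2: no divisor's leading term divides it; move -y^2 to the remainder.
  remainder -xy^2 + xy - y^2 ≠ 0; add g_3 = -xy^2 + xy - y^2 to the basis.

S(f_1,g_3): lcm = x^2y^2. S = x^2y - y^3 - 2y^2.
  leading term x^2y: subtract (-y)·f_1 from x^2y - y^3 - 2y^2 → -xy - y^3 - y^2 + 2y
  leading term xy: no divisor's leading term divides it; move -xy to the remainder.
  leading term y^3: no divisor's leading term divides it; move -y^3 to the remainder.
  leading term y^2: no divisor's leading term divides it; move -y^2 to the remainder.
  leading term y: no divisor's leading term divides it; move 2y to the remainder.
  remainder -xy - y^3 - y^2 + 2y ≠ 0; add g_4 = -xy - y^3 - y^2 + 2y to the basis.

S(g_3,g_4): lcm = xy^2. S = -xy - y^4 - y^3 - 2y^2.
  leading term xy: subtract (1)·g_4 from -xy - y^4 - y^3 - 2y^2 → -y^4 - y^2 - 2y
  leading term y^4: no divisor's leading term divides it; move -y^4 to the remainder.
  leading term y^2: no divisor's leading term divides it; move -y^2 to the remainder.
  leading term y: no divisor's leading term divides it; move -2y to the remainder.
  remainder -y^4 - y^2 - 2y ≠ 0; add g_5 = -y^4 - y^2 - 2y to the basis.

The other S-polynomials (S(f_2,g_3), S(f_1,g_4), S(f_2,g_4), S(f_1,g_5), S(f_2,g_5), S(g_3,g_5), S(g_4,g_5)) all reduce to 0 modulo the current basis, so we have a Gröbner basis.
Inter-reduce: drop elements whose leading term is divisible by another's, tail-reduce, and make monic.
Reduced Gröbner basis: {x^2 + x - y - 2, xy + y^3 + y^2 - 2y, y^4 + y^2 + 2y}.

Buchberger on the second generating set:
h_1 = -2x^2 - 2x + 2y - 1, LT = x^2.
h_2 = x^2y + xy^2 - 2y, LT = x^2y.

S(h_1,h_2): lcm = x^2y. S = -xy^2 + xy - y^2.
  leading term xy^2: no divisor's leading term divides it; move -xy^2 to the remainder.
  leading term xy: no divisor's leading term divides it; move xy to the remainder.
  leading term y^2: no divisor's leading term divides it; move -y^2 to the remainder.
  remainder -xy^2 + xy - y^2 ≠ 0; add k_3 = -xy^2 + xy - y^2 to the basis.

S(h_1,k_3): lcm = x^2y^2. S = x^2y - y^3 - 2y^2.
  leading term x^2y: subtract (2y)·h_1 from x^2y - y^3 - 2y^2 → -xy - y^3 - y^2 + 2y
  leading term xy: no divisor's leading term divides it; move -xy to the remainder.
  leading term y^3: no divisor's leading term divides it; move -y^3 to the remainder.
  leading term y^2: no divisor's leading term divides it; move -y^2 to the remainder.
  leading term y: no divisor's leading term divides it; move 2y to the remainder.
  remainder -xy - y^3 - y^2 + 2y ≠ 0; add k_4 = -xy - y^3 - y^2 + 2y to the basis.

S(k_3,k_4): lcm = xy^2. S = -xy - y^4 - y^3 - 2y^2.
  leading term xy: subtract (1)·k_4 from -xy - y^4 - y^3 - 2y^2 → -y^4 - y^2 - 2y
  leading term y^4: no divisor's leading term divides it; move -y^4 to the remainder.
  leading term y^2: no divisor's leading term divides it; move -y^2 to the remainder.
  leading term y: no divisor's leading term divides it; move -2y to the remainder.
  remainder -y^4 - y^2 - 2y ≠ 0; add k_5 = -y^4 - y^2 - 2y to the basis.

The other S-polynomials (S(h_2,k_3), S(h_1,k_4), S(h_2,k_4), S(h_1,k_5), S(h_2,k_5), S(k_3,k_5), S(k_4,k_5)) all reduce to 0 modulo the current basis, so we have a Gröbner basis.
Inter-reduce: drop elements whose leading term is divisible by another's, tail-reduce, and make monic.
Reduced Gröbner basis: {x^2 + x - y - 2, xy + y^3 + y^2 - 2y, y^4 + y^2 + 2y}.

The two bases agree; hence the ideals are identical.

Yes, the ideals are equal.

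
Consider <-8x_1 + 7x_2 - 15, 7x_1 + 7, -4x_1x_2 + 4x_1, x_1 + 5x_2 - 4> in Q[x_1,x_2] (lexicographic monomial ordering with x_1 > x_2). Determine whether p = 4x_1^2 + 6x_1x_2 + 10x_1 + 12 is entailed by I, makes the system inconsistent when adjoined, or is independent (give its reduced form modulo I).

First compute the reduced Gröbner basis of I by Buchberger's algorithm.
f_1 = -8x_1 + 7x_2 - 15, LT = x_1.
f_2 = 7x_1 + 7, LT = x_1.
f_3 = -4x_1x_2 + 4x_1, LT = x_1x_2.
f_4 = x_1 + 5x_2 - 4, LT = x_1.

S(f_1,f_2): lcm = x_1. S = -7/8x_2 + 7/8.
  leading term x_2: no divisor's leading term divides it; move -7/8x_2 to the remainder.
  leading term 1: no divisor's leading term divides it; move 7/8 to the remainder.
  remainder -7/8x_2 + 7/8 ≠ 0; add h_5 = -7/8x_2 + 7/8 to the basis.

The other S-polynomials (S(f_1,f_3), S(f_1,f_4), S(f_2,f_3), S(f_2,f_4), S(f_3,f_4), S(f_1,h_5), S(f_2,h_5), S(f_3,h_5), S(f_4,h_5)) all reduce to 0 modulo the current basis, so we have a Gröbner basis.
Inter-reduce: drop elements whose leading term is divisible by another's, tail-reduce, and make monic.
Reduced Gröbner basis: {x_1 + 1, x_2 - 1}.
Label its elements g_1 = x_1 + 1, g_2 = x_2 - 1.

Reduce p = 4x_1^2 + 6x_1x_2 + 10x_1 + 12 modulo G:
  leading term x_1^2: subtract (4x_1)·g_1 from 4x_1^2 + 6x_1x_2 + 10x_1 + 12 → 6x_1x_2 + 6x_1 + 12
  leading term x_1x_2: subtract (6x_2)·g_1 from 6x_1x_2 + 6x_1 + 12 → 6x_1 - 6x_2 + 12
  leading term x_1: subtract (6)·g_1 from 6x_1 - 6x_2 + 12 → -6x_2 + 6
  leading term x_2: subtract (-6)·g_2 from -6x_2 + 6 → 0
  normal form = 0.
Since the normal form is 0, p ∈ I.

The remainder on division by a Gröbner basis is unique — it is the normal form.

4x_1^2 + 6x_1x_2 + 10x_1 + 12 lies in I (it reduces to 0).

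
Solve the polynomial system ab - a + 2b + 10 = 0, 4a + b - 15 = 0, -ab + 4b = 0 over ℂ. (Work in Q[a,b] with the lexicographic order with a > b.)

Compute a lex Gröbner basis by Buchberger's algorithm.
f_1 = ab - a + 2b + 10, LT = ab.
f_2 = 4a + b - 15, LT = a.
f_3 = -ab + 4b, LT = ab.

S(f_1,f_2): lcm = ab. S = -a - \tfrac{1}{4}b^{2} + \tfrac{23}{4}b + 10.
  reduce S modulo (f_1, f_2, f_3):
  remainder -\tfrac{1}{4}b^{2} + 6b + \tfrac{25}{4} ≠ 0; add h_4 = -\tfrac{1}{4}b^{2} + 6b + \tfrac{25}{4} to the basis.

S(f_1,f_3): lcm = ab. S = -a + 6b + 10.
  reduce S modulo (f_1, f_2, f_3, h_4):
  remainder \tfrac{25}{4}b + \tfrac{25}{4} ≠ 0; add h_5 = \tfrac{25}{4}b + \tfrac{25}{4} to the basis.

The other S-polynomials (S(f_2,f_3), S(f_1,h_4), S(f_2,h_4), S(f_3,h_4), S(f_1,h_5), S(f_2,h_5), S(f_3,h_5), S(h_4,h_5)) all reduce to 0 modulo the current basis, so we have a Gröbner basis.
Inter-reduce: drop elements whose leading term is divisible by another's, tail-reduce, and make monic.
Reduced Gröbner basis: {a - 4, b + 1}.

From the last basis element, b + 1 = 0, so b takes values in {-1}. Each choice, substituted upward through the basis, yields the corresponding point(s) of the solution set.
  b = -1: the earlier basis element becomes a - 4 = 0, giving a = 4 — point (4, -1).

{(4, -1)}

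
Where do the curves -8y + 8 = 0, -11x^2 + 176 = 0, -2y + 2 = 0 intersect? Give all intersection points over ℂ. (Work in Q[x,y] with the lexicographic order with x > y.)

Compute a lex Gröbner basis by Buchberger's algorithm.
f_1 = -8y + 8, LT = y.
f_2 = -11x^2 + 176, LT = x^2.
f_3 = -2y + 2, LT = y.

The S-polynomials (S(f_1,f_2), S(f_1,f_3), S(f_2,f_3)) all reduce to 0 modulo the current basis, so we have a Gröbner basis.
Inter-reduce: drop elements whose leading term is divisible by another's, tail-reduce, and make monic.
Reduced Gröbner basis: {x^2 - 16, y - 1}.

Elimination: the polynomial y - 1 lies in the elimination ideal for y, so y ∈ {1}. For each such y, the remaining basis elements (now univariate) give the rest of the solution.
  y = 1: the earlier basis element becomes x^2 - 16 = 0, giving x = -4, 4 — points (-4, 1), (4, 1).

{(-4, 1), (4, 1)}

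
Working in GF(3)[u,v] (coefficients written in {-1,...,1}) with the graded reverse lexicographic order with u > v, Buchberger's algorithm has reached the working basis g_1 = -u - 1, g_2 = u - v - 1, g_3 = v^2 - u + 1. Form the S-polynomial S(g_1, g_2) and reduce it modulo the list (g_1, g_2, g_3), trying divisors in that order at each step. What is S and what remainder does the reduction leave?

lcm(LM(g_1), LM(g_2)) = u.
S = (lcm/LT(g_1))·g_1 − (lcm/LT(g_2))·g_2 = v - 1.
Reduce S modulo (g_1, g_2, g_3) in that order:
  leading term v: no divisor's leading term divides it; move v to the remainder.
  leading term 1: no divisor's leading term divides it; move -1 to the remainder.
The remainder v - 1 is nonzero, so it would be added as the next basis element.
This is the inner loop of Buchberger's algorithm — each nonzero remainder becomes a new basis element.

S(g_1, g_2) = v - 1; remainder on division = v - 1.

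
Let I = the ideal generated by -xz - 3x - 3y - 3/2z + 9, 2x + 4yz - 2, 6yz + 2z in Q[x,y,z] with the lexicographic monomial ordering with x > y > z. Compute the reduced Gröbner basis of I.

f_1 = -xz - 3x - 3y - 3/2z + 9, LT = xz.
f_2 = 2x + 4yz - 2, LT = x.
f_3 = 6yz + 2z, LT = yz.

S(f_1,f_2): lcm = xz. S = 3x - 2yz^2 + 3y + 5/2z - 9.
  leading term x: subtract (3/2)·f_2 from 3x - 2yz^2 + 3y + 5/2z - 9 → -2yz^2 - 6yz + 3y + 5/2z - 6
  leading term yz^2: subtract (-1/3z)·f_3 from -2yz^2 - 6yz + 3y + 5/2z - 6 → -6yz + 3y + 2/3z^2 + 5/2z - 6
  leading term yz: subtract (-1)·f_3 from -6yz + 3y + 2/3z^2 + 5/2z - 6 → 3y + 2/3z^2 + 9/2z - 6
  leading term y: no divisor's leading term divides it; move 3y to the remainder.
  leading term z^2: no divisor's leading term divides it; move 2/3z^2 to the remainder.
  leading term z: no divisor's leading term divides it; move 9/2z to the remainder.
  leading term 1: no divisor's leading term divides it; move -6 to the remainder.
  remainder 3y + 2/3z^2 + 9/2z - 6 ≠ 0; add g_4 = 3y + 2/3z^2 + 9/2z - 6 to the basis.

S(f_3,g_4): lcm = yz. S = -2/9z^3 - 3/2z^2 + 7/3z.
  leading term z^3: no divisor's leading term divides it; move -2/9z^3 to the remainder.
  leading term z^2: no divisor's leading term divides it; move -3/2z^2 to the remainder.
  leading term z: no divisor's leading term divides it; move 7/3z to the remainder.
  remainder -2/9z^3 - 3/2z^2 + 7/3z ≠ 0; add g_5 = -2/9z^3 - 3/2z^2 + 7/3z to the basis.

The other S-polynomials (S(f_1,f_3), S(f_2,f_3), S(f_1,g_4), S(f_2,g_4), S(f_1,g_5), S(f_2,g_5), S(f_3,g_5), S(g_4,g_5)) all reduce to 0 modulo the current basis, so we have a Gröbner basis.
Inter-reduce: drop elements whose leading term is divisible by another's, tail-reduce, and make monic.

G = {x - 2/3z - 1, y + 2/9z^2 + 3/2z - 2, z^3 + 27/4z^2 - 21/2z}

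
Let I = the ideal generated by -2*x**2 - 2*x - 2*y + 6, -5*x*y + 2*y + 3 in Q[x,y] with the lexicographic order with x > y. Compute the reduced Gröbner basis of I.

G = {x + 5/3*y**2 - 61/15*y + 7/5, y**3 - 61/25*y**2 + 27/25*y + 9/25}

f_1 = -2*x**2 - 2*x - 2*y + 6, LT = x**2.
f_2 = -5*x*y + 2*y + 3, LT = x*y.

S(f_1,f_2): lcm = x**2*y. S = 7/5*x*y + 3/5*x + y**2 - 3*y.
  leading term x*y: subtract (-7/25)·f_2 from 7/5*x*y + 3/5*x + y**2 - 3*y → 3/5*x + y**2 - 61/25*y + 21/25
  leading term x: no divisor's leading term divides it; move 3/5*x to the remainder.
  leading term y**2: no divisor's leading term divides it; move y**2 to the remainder.
  leading term y: no divisor's leading term divides it; move -61/25*y to the remainder.
  leading term 1: no divisor's leading term divides it; move 21/25 to the remainder.
  remainder 3/5*x + y**2 - 61/25*y + 21/25 ≠ 0; add g_3 = 3/5*x + y**2 - 61/25*y + 21/25 to the basis.

S(f_1,g_3): lcm = x**2. S = -5/3*x*y**2 + 61/15*x*y - 2/5*x + y - 3.
  leading term x*y**2: subtract (1/3*y)·f_2 from -5/3*x*y**2 + 61/15*x*y - 2/5*x + y - 3 → 61/15*x*y - 2/5*x - 2/3*y**2 - 3
  leading term x*y: subtract (-61/75)·f_2 from 61/15*x*y - 2/5*x - 2/3*y**2 - 3 → -2/5*x - 2/3*y**2 + 122/75*y - 14/25
  leading term x: subtract (-2/3)·g_3 from -2/5*x - 2/3*y**2 + 122/75*y - 14/25 → 0
  remainder 0.

S(f_2,g_3): lcm = x*y. S = -5/3*y**3 + 61/15*y**2 - 9/5*y - 3/5.
  leading term y**3: no divisor's leading term divides it; move -5/3*y**3 to the remainder.
  leading term y**2: no divisor's leading term divides it; move 61/15*y**2 to the remainder.
  leading term y: no divisor's leading term divides it; move -9/5*y to the remainder.
  leading term 1: no divisor's leading term divides it; move -3/5 to the remainder.
  remainder -5/3*y**3 + 61/15*y**2 - 9/5*y - 3/5 ≠ 0; add g_4 = -5/3*y**3 + 61/15*y**2 - 9/5*y - 3/5 to the basis.

S(f_1,g_4): leading monomials are coprime, so the S-polynomial reduces to 0 (Buchberger's first criterion).
S(f_2,g_4): lcm = x*y**3. S = 61/25*x*y**2 - 27/25*x*y - 9/25*x - 2/5*y**3 - 3/5*y**2.
  leading term x*y**2: subtract (-61/125*y)·f_2 from 61/25*x*y**2 - 27/25*x*y - 9/25*x - 2/5*y**3 - 3/5*y**2 → -27/25*x*y - 9/25*x - 2/5*y**3 + 47/125*y**2 + 183/125*y
  leading term x*y: subtract (27/125)·f_2 from -27/25*x*y - 9/25*x - 2/5*y**3 + 47/125*y**2 + 183/125*y → -9/25*x - 2/5*y**3 + 47/125*y**2 + 129/125*y - 81/125
  leading term x: subtract (-3/5)·g_3 from -9/25*x - 2/5*y**3 + 47/125*y**2 + 129/125*y - 81/125 → -2/5*y**3 + 122/125*y**2 - 54/125*y - 18/125
  leading term y**3: subtract (6/25)·g_4 from -2/5*y**3 + 122/125*y**2 - 54/125*y - 18/125 → 0
  remainder 0.

S(g_3,g_4): leading monomials are coprime, so the S-polynomial reduces to 0 (Buchberger's first criterion).
Every S-polynomial of the final basis reduces to 0, so we have a Gröbner basis.
Inter-reduce: drop elements whose leading term is divisible by another's, tail-reduce, and make monic.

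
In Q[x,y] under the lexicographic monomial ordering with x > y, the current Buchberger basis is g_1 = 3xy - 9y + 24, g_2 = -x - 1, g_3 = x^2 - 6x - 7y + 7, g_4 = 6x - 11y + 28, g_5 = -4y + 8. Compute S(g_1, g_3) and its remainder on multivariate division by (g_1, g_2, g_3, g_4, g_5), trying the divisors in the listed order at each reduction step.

S(g_1, g_3) = 3xy + 8x + 7y^2 - 7y; remainder on division = 0.

lcm(LM(g_1), LM(g_3)) = x^2y.
S = (lcm/LT(g_1))·g_1 − (lcm/LT(g_3))·g_3 = 3xy + 8x + 7y^2 - 7y.
Reduce S modulo (g_1, g_2, g_3, g_4, g_5) in that order:
  leading term xy: subtract (1)·g_1 from 3xy + 8x + 7y^2 - 7y → 8x + 7y^2 + 2y - 24
  leading term x: subtract (-8)·g_2 from 8x + 7y^2 + 2y - 24 → 7y^2 + 2y - 32
  leading term y^2: subtract (-7/4y)·g_5 from 7y^2 + 2y - 32 → 16y - 32
  leading term y: subtract (-4)·g_5 from 16y - 32 → 0
The remainder is 0, so this S-polynomial contributes no new basis element.
An S-polynomial is built so that the two leading terms cancel; whether anything survives reduction is exactly the Gröbner-basis criterion.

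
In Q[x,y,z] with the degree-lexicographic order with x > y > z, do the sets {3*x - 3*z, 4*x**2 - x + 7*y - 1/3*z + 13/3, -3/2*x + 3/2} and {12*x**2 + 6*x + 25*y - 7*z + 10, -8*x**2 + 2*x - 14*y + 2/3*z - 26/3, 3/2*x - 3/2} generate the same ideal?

No, the ideals differ.

Since reduced Gröbner bases are canonical representatives of ideals under a given ordering, it suffices to compute and compare them.
Buchberger on the first generating set:
f_1 = 3*x - 3*z, LT = x.
f_2 = 4*x**2 - x + 7*y - 1/3*z + 13/3, LT = x**2.
f_3 = -3/2*x + 3/2, LT = x.

S(f_1,f_2): lcm = x**2. S = -x*z + 1/4*x - 7/4*y + 1/12*z - 13/12.
  leading term x*z: subtract (-1/3*z)·f_1 from -x*z + 1/4*x - 7/4*y + 1/12*z - 13/12 → -z**2 + 1/4*x - 7/4*y + 1/12*z - 13/12
  leading term z**2: no divisor's leading term divides it; move -z**2 to the remainder.
  leading term x: subtract (1/12)·f_1 from 1/4*x - 7/4*y + 1/12*z - 13/12 → -7/4*y + 1/3*z - 13/12
  leading term y: no divisor's leading term divides it; move -7/4*y to the remainder.
  leading term z: no divisor's leading term divides it; move 1/3*z to the remainder.
  leading term 1: no divisor's leading term divides it; move -13/12 to the remainder.
  remainder -z**2 - 7/4*y + 1/3*z - 13/12 ≠ 0; add g_4 = -z**2 - 7/4*y + 1/3*z - 13/12 to the basis.

S(f_1,f_3): lcm = x. S = -z + 1.
  leading term z: no divisor's leading term divides it; move -z to the remainder.
  leading term 1: no divisor's leading term divides it; move 1 to the remainder.
  remainder -z + 1 ≠ 0; add g_5 = -z + 1 to the basis.

S(f_2,f_3): lcm = x**2. S = 3/4*x + 7/4*y - 1/12*z + 13/12.
  leading term x: subtract (1/4)·f_1 from 3/4*x + 7/4*y - 1/12*z + 13/12 → 7/4*y + 2/3*z + 13/12
  leading term y: no divisor's leading term divides it; move 7/4*y to the remainder.
  leading term z: subtract (-2/3)·g_5 from 2/3*z + 13/12 → 7/4
  leading term 1: no divisor's leading term divides it; move 7/4 to the remainder.
  remainder 7/4*y + 7/4 ≠ 0; add g_6 = 7/4*y + 7/4 to the basis.

S(f_1,g_4): leading monomials are coprime, so the S-polynomial reduces to 0 (Buchberger's first criterion).
S(f_2,g_4): leading monomials are coprime, so the S-polynomial reduces to 0 (Buchberger's first criterion).
S(f_3,g_4): leading monomials are coprime, so the S-polynomial reduces to 0 (Buchberger's first criterion).
S(f_1,g_5): leading monomials are coprime, so the S-polynomial reduces to 0 (Buchberger's first criterion).
S(f_2,g_5): leading monomials are coprime, so the S-polynomial reduces to 0 (Buchberger's first criterion).
S(f_3,g_5): leading monomials are coprime, so the S-polynomial reduces to 0 (Buchberger's first criterion).
S(g_4,g_5): lcm = z**2. S = 7/4*y + 2/3*z + 13/12.
  leading term y: subtract (1)·g_6 from 7/4*y + 2/3*z + 13/12 → 2/3*z - 2/3
  leading term z: subtract (-2/3)·g_5 from 2/3*z - 2/3 → 0
  remainder 0.

S(f_1,g_6): leading monomials are coprime, so the S-polynomial reduces to 0 (Buchberger's first criterion).
S(f_2,g_6): leading monomials are coprime, so the S-polynomial reduces to 0 (Buchberger's first criterion).
S(f_3,g_6): leading monomials are coprime, so the S-polynomial reduces to 0 (Buchberger's first criterion).
S(g_4,g_6): leading monomials are coprime, so the S-polynomial reduces to 0 (Buchberger's first criterion).
S(g_5,g_6): leading monomials are coprime, so the S-polynomial reduces to 0 (Buchberger's first criterion).
Every S-polynomial of the final basis reduces to 0, so we have a Gröbner basis.
Inter-reduce: drop elements whose leading term is divisible by another's, tail-reduce, and make monic.
Reduced Gröbner basis: {x - 1, y + 1, z - 1}.

Buchberger on the second generating set:
h_1 = 12*x**2 + 6*x + 25*y - 7*z + 10, LT = x**2.
h_2 = -8*x**2 + 2*x - 14*y + 2/3*z - 26/3, LT = x**2.
h_3 = 3/2*x - 3/2, LT = x.

S(h_1,h_2): lcm = x**2. S = 3/4*x + 1/3*y - 1/2*z - 1/4.
  leading term x: subtract (1/2)·h_3 from 3/4*x + 1/3*y - 1/2*z - 1/4 → 1/3*y - 1/2*z + 1/2
  leading term y: no divisor's leading term divides it; move 1/3*y to the remainder.
  leading term z: no divisor's leading term divides it; move -1/2*z to the remainder.
  leading term 1: no divisor's leading term divides it; move 1/2 to the remainder.
  remainder 1/3*y - 1/2*z + 1/2 ≠ 0; add k_4 = 1/3*y - 1/2*z + 1/2 to the basis.

S(h_1,h_3): lcm = x**2. S = 3/2*x + 25/12*y - 7/12*z + 5/6.
  leading term x: subtract (1)·h_3 from 3/2*x + 25/12*y - 7/12*z + 5/6 → 25/12*y - 7/12*z + 7/3
  leading term y: subtract (25/4)·k_4 from 25/12*y - 7/12*z + 7/3 → 61/24*z - 19/24
  leading term z: no divisor's leading term divides it; move 61/24*z to the remainder.
  leading term 1: no divisor's leading term divides it; move -19/24 to the remainder.
  remainder 61/24*z - 19/24 ≠ 0; add k_5 = 61/24*z - 19/24 to the basis.

S(h_2,h_3): lcm = x**2. S = 3/4*x + 7/4*y - 1/12*z + 13/12.
  leading term x: subtract (1/2)·h_3 from 3/4*x + 7/4*y - 1/12*z + 13/12 → 7/4*y - 1/12*z + 11/6
  leading term y: subtract (21/4)·k_4 from 7/4*y - 1/12*z + 11/6 → 61/24*z - 19/24
  leading term z: subtract (1)·k_5 from 61/24*z - 19/24 → 0
  remainder 0.

S(h_1,k_4): leading monomials are coprime, so the S-polynomial reduces to 0 (Buchberger's first criterion).
S(h_2,k_4): leading monomials are coprime, so the S-polynomial reduces to 0 (Buchberger's first criterion).
S(h_3,k_4): leading monomials are coprime, so the S-polynomial reduces to 0 (Buchberger's first criterion).
S(h_1,k_5): leading monomials are coprime, so the S-polynomial reduces to 0 (Buchberger's first criterion).
S(h_2,k_5): leading monomials are coprime, so the S-polynomial reduces to 0 (Buchberger's first criterion).
S(h_3,k_5): leading monomials are coprime, so the S-polynomial reduces to 0 (Buchberger's first criterion).
S(k_4,k_5): leading monomials are coprime, so the S-polynomial reduces to 0 (Buchberger's first criterion).
Every S-polynomial of the final basis reduces to 0, so we have a Gröbner basis.
Inter-reduce: drop elements whose leading term is divisible by another's, tail-reduce, and make monic.
Reduced Gröbner basis: {x - 1, y + 63/61, z - 19/61}.

Since the reduced bases disagree, the two ideals are not the same.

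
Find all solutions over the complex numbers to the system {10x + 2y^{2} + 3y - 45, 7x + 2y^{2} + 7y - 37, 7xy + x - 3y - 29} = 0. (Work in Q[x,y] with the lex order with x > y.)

Compute a lex Gröbner basis by Buchberger's algorithm.
f_1 = 10x + 2y^{2} + 3y - 45, LT = x.
f_2 = 7x + 2y^{2} + 7y - 37, LT = x.
f_3 = 7xy + x - 3y - 29, LT = xy.

S(f_1,f_2): lcm = x. S = -\tfrac{3}{35}y^{2} - \tfrac{7}{10}y + \tfrac{11}{14}.
  leading term y^{2}: no divisor's leading term divides it; move -\tfrac{3}{35}y^{2} to the remainder.
  leading term y: no divisor's leading term divides it; move -\tfrac{7}{10}y to the remainder.
  leading term 1: no divisor's leading term divides it; move \tfrac{11}{14} to the remainder.
  remainder -\tfrac{3}{35}y^{2} - \tfrac{7}{10}y + \tfrac{11}{14} ≠ 0; add h_4 = -\tfrac{3}{35}y^{2} - \tfrac{7}{10}y + \tfrac{11}{14} to the basis.

S(f_1,f_3): lcm = xy. S = -\tfrac{1}{7}x + \tfrac{1}{5}y^{3} + \tfrac{3}{10}y^{2} - \tfrac{57}{14}y + \tfrac{29}{7}.
  leading term x: subtract (-\tfrac{1}{70})·f_1 from -\tfrac{1}{7}x + \tfrac{1}{5}y^{3} + \tfrac{3}{10}y^{2} - \tfrac{57}{14}y + \tfrac{29}{7} → \tfrac{1}{5}y^{3} + \tfrac{23}{70}y^{2} - \tfrac{141}{35}y + \tfrac{7}{2}
  leading term y^{3}: subtract (-\tfrac{7}{3}y)·h_4 from \tfrac{1}{5}y^{3} + \tfrac{23}{70}y^{2} - \tfrac{141}{35}y + \tfrac{7}{2} → -\tfrac{137}{105}y^{2} - \tfrac{461}{210}y + \tfrac{7}{2}
  leading term y^{2}: subtract (\tfrac{137}{9})·h_4 from -\tfrac{137}{105}y^{2} - \tfrac{461}{210}y + \tfrac{7}{2} → \tfrac{533}{63}y - \tfrac{533}{63}
  leading term y: no divisor's leading term divides it; move \tfrac{533}{63}y to the remainder.
  leading term 1: no divisor's leading term divides it; move -\tfrac{533}{63} to the remainder.
  remainder \tfrac{533}{63}y - \tfrac{533}{63} ≠ 0; add h_5 = \tfrac{533}{63}y - \tfrac{533}{63} to the basis.

The other S-polynomials (S(f_2,f_3), S(f_1,h_4), S(f_2,h_4), S(f_3,h_4), S(f_1,h_5), S(f_2,h_5), S(f_3,h_5), S(h_4,h_5)) all reduce to 0 modulo the current basis, so we have a Gröbner basis.
Inter-reduce: drop elements whose leading term is divisible by another's, tail-reduce, and make monic.
Reduced Gröbner basis: {x - 4, y - 1}.

Since the basis is lex-ordered, y - 1 is univariate in y. Its roots are {1}. Back-substituting each root into the other basis elements fixes the other coordinates.
  y = 1: the earlier basis element becomes x - 4 = 0, giving x = 4 — point (4, 1).
Check: every point annihilates each of the original generators.

{(4, 1)}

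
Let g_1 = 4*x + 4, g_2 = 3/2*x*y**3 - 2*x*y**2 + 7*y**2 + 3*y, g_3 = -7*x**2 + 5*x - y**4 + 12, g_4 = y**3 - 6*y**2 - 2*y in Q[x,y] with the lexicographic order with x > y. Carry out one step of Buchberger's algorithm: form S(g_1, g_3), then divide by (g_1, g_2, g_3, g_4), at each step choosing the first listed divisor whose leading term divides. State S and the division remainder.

S(g_1, g_3) = 12/7*x - 1/7*y**4 + 12/7; remainder on division = -38/7*y**2 - 12/7*y.

lcm(LM(g_1), LM(g_3)) = x**2.
S = (lcm/LT(g_1))·g_1 − (lcm/LT(g_3))·g_3 = 12/7*x - 1/7*y**4 + 12/7.
Reduce S modulo (g_1, g_2, g_3, g_4) in that order:
  leading term x: subtract (3/7)·g_1 from 12/7*x - 1/7*y**4 + 12/7 → -1/7*y**4
  leading term y**4: subtract (-1/7*y)·g_4 from -1/7*y**4 → -6/7*y**3 - 2/7*y**2
  leading term y**3: subtract (-6/7)·g_4 from -6/7*y**3 - 2/7*y**2 → -38/7*y**2 - 12/7*y
  leading term y**2: no divisor's leading term divides it; move -38/7*y**2 to the remainder.
  leading term y: no divisor's leading term divides it; move -12/7*y to the remainder.
The remainder -38/7*y**2 - 12/7*y is nonzero, so it would be added as the next basis element.
This is the inner loop of Buchberger's algorithm — each nonzero remainder becomes a new basis element.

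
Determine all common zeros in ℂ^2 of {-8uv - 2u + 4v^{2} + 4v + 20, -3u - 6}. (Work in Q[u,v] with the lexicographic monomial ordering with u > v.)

Compute a lex Gröbner basis by Buchberger's algorithm.
f_1 = -8uv - 2u + 4v^{2} + 4v + 20, LT = uv.
f_2 = -3u - 6, LT = u.

S(f_1,f_2): lcm = uv. S = \tfrac{1}{4}u - \tfrac{1}{2}v^{2} - \tfrac{5}{2}v - \tfrac{5}{2}.
  reduce S modulo (f_1, f_2):
  remainder -\tfrac{1}{2}v^{2} - \tfrac{5}{2}v - 3 ≠ 0; add h_3 = -\tfrac{1}{2}v^{2} - \tfrac{5}{2}v - 3 to the basis.

The other S-polynomials (S(f_1,h_3), S(f_2,h_3)) all reduce to 0 modulo the current basis, so we have a Gröbner basis.
Inter-reduce: drop elements whose leading term is divisible by another's, tail-reduce, and make monic.
Reduced Gröbner basis: {u + 2, v^{2} + 5v + 6}.

Since the basis is lex-ordered, v^{2} + 5v + 6 is univariate in v. Its roots are {-3, -2}. Back-substituting each root into the other basis elements fixes the other coordinates.
  v = -3: the earlier basis element becomes u + 2 = 0, giving u = -2 — point (-2, -3).
  v = -2: the earlier basis element becomes u + 2 = 0, giving u = -2 — point (-2, -2).

{(-2, -3), (-2, -2)}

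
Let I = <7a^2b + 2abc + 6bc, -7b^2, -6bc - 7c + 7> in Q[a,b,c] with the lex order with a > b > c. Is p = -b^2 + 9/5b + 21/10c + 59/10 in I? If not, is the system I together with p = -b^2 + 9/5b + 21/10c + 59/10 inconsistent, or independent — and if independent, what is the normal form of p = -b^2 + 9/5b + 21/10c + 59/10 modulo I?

First compute the reduced Gröbner basis of I by Buchberger's algorithm.
f_1 = 7a^2b + 2abc + 6bc, LT = a^2b.
f_2 = -7b^2, LT = b^2.
f_3 = -6bc - 7c + 7, LT = bc.

S(f_1,f_3): lcm = a^2bc. S = -7/6a^2c + 7/6a^2 + 2/7abc^2 + 6/7bc^2.
  leading term a^2c: no divisor's leading term divides it; move -7/6a^2c to the remainder.
  leading term a^2: no divisor's leading term divides it; move 7/6a^2 to the remainder.
  leading term abc^2: subtract (-1/21ac)·f_3 from 2/7abc^2 + 6/7bc^2 → -1/3ac^2 + 1/3ac + 6/7bc^2
  leading term ac^2: no divisor's leading term divides it; move -1/3ac^2 to the remainder.
  leading term ac: no divisor's leading term divides it; move 1/3ac to the remainder.
  leading term bc^2: subtract (-1/7c)·f_3 from 6/7bc^2 → -c^2 + c
  leading term c^2: no divisor's leading term divides it; move -c^2 to the remainder.
  leading term c: no divisor's leading term divides it; move c to the remainder.
  remainder -7/6a^2c + 7/6a^2 - 1/3ac^2 + 1/3ac - c^2 + c ≠ 0; add h_4 = -7/6a^2c + 7/6a^2 - 1/3ac^2 + 1/3ac - c^2 + c to the basis.

S(f_2,f_3): lcm = b^2c. S = -7/6bc + 7/6b.
  leading term bc: subtract (7/36)·f_3 from -7/6bc + 7/6b → 7/6b + 49/36c - 49/36
  leading term b: no divisor's leading term divides it; move 7/6b to the remainder.
  leading term c: no divisor's leading term divides it; move 49/36c to the remainder.
  leading term 1: no divisor's leading term divides it; move -49/36 to the remainder.
  remainder 7/6b + 49/36c - 49/36 ≠ 0; add h_5 = 7/6b + 49/36c - 49/36 to the basis.

S(f_1,h_5): lcm = a^2b. S = -7/6a^2c + 7/6a^2 + 2/7abc + 6/7bc.
  leading term a^2c: subtract (1)·h_4 from -7/6a^2c + 7/6a^2 + 2/7abc + 6/7bc → 2/7abc + 1/3ac^2 - 1/3ac + 6/7bc + c^2 - c
  leading term abc: subtract (-1/21a)·f_3 from 2/7abc + 1/3ac^2 - 1/3ac + 6/7bc + c^2 - c → 1/3ac^2 - 2/3ac + 1/3a + 6/7bc + c^2 - c
  leading term ac^2: no divisor's leading term divides it; move 1/3ac^2 to the remainder.
  leading term ac: no divisor's leading term divides it; move -2/3ac to the remainder.
  leading term a: no divisor's leading term divides it; move 1/3a to the remainder.
  leading term bc: subtract (-1/7)·f_3 from 6/7bc + c^2 - c → c^2 - 2c + 1
  leading term c^2: no divisor's leading term divides it; move c^2 to the remainder.
  leading term c: no divisor's leading term divides it; move -2c to the remainder.
  leading term 1: no divisor's leading term divides it; move 1 to the remainder.
  remainder 1/3ac^2 - 2/3ac + 1/3a + c^2 - 2c + 1 ≠ 0; add h_6 = 1/3ac^2 - 2/3ac + 1/3a + c^2 - 2c + 1 to the basis.

S(f_3,h_5): lcm = bc. S = -7/6c^2 + 7/3c - 7/6.
  leading term c^2: no divisor's leading term divides it; move -7/6c^2 to the remainder.
  leading term c: no divisor's leading term divides it; move 7/3c to the remainder.
  leading term 1: no divisor's leading term divides it; move -7/6 to the remainder.
  remainder -7/6c^2 + 7/3c - 7/6 ≠ 0; add h_7 = -7/6c^2 + 7/3c - 7/6 to the basis.

The other S-polynomials (S(f_1,f_2), S(f_1,h_4), S(f_2,h_4), S(f_3,h_4), S(f_2,h_5), S(h_4,h_5), S(f_1,h_6), S(f_2,h_6), S(f_3,h_6), S(h_4,h_6), S(h_5,h_6), S(f_1,h_7), S(f_2,h_7), S(f_3,h_7), S(h_4,h_7), S(h_5,h_7), S(h_6,h_7)) all reduce to 0 modulo the current basis, so we have a Gröbner basis.
Inter-reduce: drop elements whose leading term is divisible by another's, tail-reduce, and make monic.
Reduced Gröbner basis: {a^2c - a^2 + 2/7ac - 2/7a + 6/7c - 6/7, b + 7/6c - 7/6, c^2 - 2c + 1}.
Label its elements g_1 = a^2c - a^2 + 2/7ac - 2/7a + 6/7c - 6/7, g_2 = b + 7/6c - 7/6, g_3 = c^2 - 2c + 1.

Reduce p = -b^2 + 9/5b + 21/10c + 59/10 modulo G:
  leading term b^2: subtract (-b)·g_2 from -b^2 + 9/5b + 21/10c + 59/10 → 7/6bc + 19/30b + 21/10c + 59/10
  leading term bc: subtract (7/6c)·g_2 from 7/6bc + 19/30b + 21/10c + 59/10 → 19/30b - 49/36c^2 + 623/180c + 59/10
  leading term b: subtract (19/30)·g_2 from 19/30b - 49/36c^2 + 623/180c + 59/10 → -49/36c^2 + 49/18c + 239/36
  leading term c^2: subtract (-49/36)·g_3 from -49/36c^2 + 49/18c + 239/36 → 8
  leading term 1: no divisor's leading term divides it; move 8 to the remainder.
  normal form = 8.
The normal form is nonzero, so p ∉ I. Since p minus its normal form lies in I, I + (p) = I + (r) where r = 8; decide whether this ideal is the whole ring.
Here r = 8 is a nonzero constant, hence a unit: 1 ∈ I + (p), the Gröbner basis of I + (p) is {1}, and the enlarged system has no common solution — adjoining p is inconsistent.

Adjoining -b^2 + 9/5b + 21/10c + 59/10 makes the ideal the whole ring: the system is inconsistent.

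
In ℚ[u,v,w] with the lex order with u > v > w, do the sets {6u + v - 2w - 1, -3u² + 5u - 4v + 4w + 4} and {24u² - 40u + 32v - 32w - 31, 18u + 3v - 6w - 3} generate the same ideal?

No, the ideals differ.

Two ideals are equal iff their reduced Gröbner bases coincide (the reduced basis is unique for a fixed ordering).
Buchberger on the first generating set:
f_1 = 6u + v - 2w - 1, LT = u.
f_2 = -3u² + 5u - 4v + 4w + 4, LT = u².

S(f_1,f_2): lcm = u². S = ⅙uv - ⅓uw + 3/2u - 4/3v + 4/3w + 4/3.
  leading term uv: subtract (1/36v)·f_1 from ⅙uv - ⅓uw + 3/2u - 4/3v + 4/3w + 4/3 → -⅓uw + 3/2u - 1/36v² + 1/18vw - 47/36v + 4/3w + 4/3
  leading term uw: subtract (-1/18w)·f_1 from -⅓uw + 3/2u - 1/36v² + 1/18vw - 47/36v + 4/3w + 4/3 → 3/2u - 1/36v² + 1/9vw - 47/36v - 1/9w² + 23/18w + 4/3
  leading term u: subtract (¼)·f_1 from 3/2u - 1/36v² + 1/9vw - 47/36v - 1/9w² + 23/18w + 4/3 → -1/36v² + 1/9vw - 14/9v - 1/9w² + 16/9w + 19/12
  leading term v²: no divisor's leading term divides it; move -1/36v² to the remainder.
  leading term vw: no divisor's leading term divides it; move 1/9vw to the remainder.
  leading term v: no divisor's leading term divides it; move -14/9v to the remainder.
  leading term w²: no divisor's leading term divides it; move -1/9w² to the remainder.
  leading term w: no divisor's leading term divides it; move 16/9w to the remainder.
  leading term 1: no divisor's leading term divides it; move 19/12 to the remainder.
  remainder -1/36v² + 1/9vw - 14/9v - 1/9w² + 16/9w + 19/12 ≠ 0; add g_3 = -1/36v² + 1/9vw - 14/9v - 1/9w² + 16/9w + 19/12 to the basis.

S(f_1,g_3): leading monomials are coprime, so the S-polynomial reduces to 0 (Buchberger's first criterion).
S(f_2,g_3): leading monomials are coprime, so the S-polynomial reduces to 0 (Buchberger's first criterion).
Every S-polynomial of the final basis reduces to 0, so we have a Gröbner basis.
Inter-reduce: drop elements whose leading term is divisible by another's, tail-reduce, and make monic.
Reduced Gröbner basis: {u + ⅙v - ⅓w - ⅙, v² - 4vw + 56v + 4w² - 64w - 57}.

Buchberger on the second generating set:
h_1 = 24u² - 40u + 32v - 32w - 31, LT = u².
h_2 = 18u + 3v - 6w - 3, LT = u.

S(h_1,h_2): lcm = u². S = -⅙uv + ⅓uw - 3/2u + 4/3v - 4/3w - 31/24.
  leading term uv: subtract (-1/108v)·h_2 from -⅙uv + ⅓uw - 3/2u + 4/3v - 4/3w - 31/24 → ⅓uw - 3/2u + 1/36v² - 1/18vw + 47/36v - 4/3w - 31/24
  leading term uw: subtract (1/54w)·h_2 from ⅓uw - 3/2u + 1/36v² - 1/18vw + 47/36v - 4/3w - 31/24 → -3/2u + 1/36v² - 1/9vw + 47/36v + 1/9w² - 23/18w - 31/24
  leading term u: subtract (-1/12)·h_2 from -3/2u + 1/36v² - 1/9vw + 47/36v + 1/9w² - 23/18w - 31/24 → 1/36v² - 1/9vw + 14/9v + 1/9w² - 16/9w - 37/24
  leading term v²: no divisor's leading term divides it; move 1/36v² to the remainder.
  leading term vw: no divisor's leading term divides it; move -1/9vw to the remainder.
  leading term v: no divisor's leading term divides it; move 14/9v to the remainder.
  leading term w²: no divisor's leading term divides it; move 1/9w² to the remainder.
  leading term w: no divisor's leading term divides it; move -16/9w to the remainder.
  leading term 1: no divisor's leading term divides it; move -37/24 to the remainder.
  remainder 1/36v² - 1/9vw + 14/9v + 1/9w² - 16/9w - 37/24 ≠ 0; add k_3 = 1/36v² - 1/9vw + 14/9v + 1/9w² - 16/9w - 37/24 to the basis.

S(h_1,k_3): leading monomials are coprime, so the S-polynomial reduces to 0 (Buchberger's first criterion).
S(h_2,k_3): leading monomials are coprime, so the S-polynomial reduces to 0 (Buchberger's first criterion).
Every S-polynomial of the final basis reduces to 0, so we have a Gröbner basis.
Inter-reduce: drop elements whose leading term is divisible by another's, tail-reduce, and make monic.
Reduced Gröbner basis: {u + ⅙v - ⅓w - ⅙, v² - 4vw + 56v + 4w² - 64w - 111/2}.

These differ, so the ideals are not equal.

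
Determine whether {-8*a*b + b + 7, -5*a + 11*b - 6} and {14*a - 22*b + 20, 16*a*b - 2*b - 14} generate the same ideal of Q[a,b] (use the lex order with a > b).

No, the ideals differ.

Two ideals are equal iff their reduced Gröbner bases coincide (the reduced basis is unique for a fixed ordering).
Buchberger on the first generating set:
f_1 = -8*a*b + b + 7, LT = a*b.
f_2 = -5*a + 11*b - 6, LT = a.

S(f_1,f_2): lcm = a*b. S = 11/5*b**2 - 53/40*b - 7/8.
  leading term b**2: no divisor's leading term divides it; move 11/5*b**2 to the remainder.
  leading term b: no divisor's leading term divides it; move -53/40*b to the remainder.
  leading term 1: no divisor's leading term divides it; move -7/8 to the remainder.
  remainder 11/5*b**2 - 53/40*b - 7/8 ≠ 0; add g_3 = 11/5*b**2 - 53/40*b - 7/8 to the basis.

The other S-polynomials (S(f_1,g_3), S(f_2,g_3)) all reduce to 0 modulo the current basis, so we have a Gröbner basis.
Inter-reduce: drop elements whose leading term is divisible by another's, tail-reduce, and make monic.
Reduced Gröbner basis: {a - 11/5*b + 6/5, b**2 - 53/88*b - 35/88}.

Buchberger on the second generating set:
h_1 = 14*a - 22*b + 20, LT = a.
h_2 = 16*a*b - 2*b - 14, LT = a*b.

S(h_1,h_2): lcm = a*b. S = -11/7*b**2 + 87/56*b + 7/8.
  leading term b**2: no divisor's leading term divides it; move -11/7*b**2 to the remainder.
  leading term b: no divisor's leading term divides it; move 87/56*b to the remainder.
  leading term 1: no divisor's leading term divides it; move 7/8 to the remainder.
  remainder -11/7*b**2 + 87/56*b + 7/8 ≠ 0; add k_3 = -11/7*b**2 + 87/56*b + 7/8 to the basis.

The other S-polynomials (S(h_1,k_3), S(h_2,k_3)) all reduce to 0 modulo the current basis, so we have a Gröbner basis.
Inter-reduce: drop elements whose leading term is divisible by another's, tail-reduce, and make monic.
Reduced Gröbner basis: {a - 11/7*b + 10/7, b**2 - 87/88*b - 49/88}.

These differ, so the ideals are not equal.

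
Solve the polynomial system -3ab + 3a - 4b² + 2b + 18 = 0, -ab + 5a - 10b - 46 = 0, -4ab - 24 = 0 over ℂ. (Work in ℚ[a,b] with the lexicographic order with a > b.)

Compute a lex Gröbner basis by Buchberger's algorithm.
f_1 = -3ab + 3a - 4b² + 2b + 18, LT = ab.
f_2 = -ab + 5a - 10b - 46, LT = ab.
f_3 = -4ab - 24, LT = ab.

S(f_1,f_2): lcm = ab. S = 4a + 4/3b² - 32/3b - 52.
  leading term a: no divisor's leading term divides it; move 4a to the remainder.
  leading term b²: no divisor's leading term divides it; move 4/3b² to the remainder.
  leading term b: no divisor's leading term divides it; move -32/3b to the remainder.
  leading term 1: no divisor's leading term divides it; move -52 to the remainder.
  remainder 4a + 4/3b² - 32/3b - 52 ≠ 0; add h_4 = 4a + 4/3b² - 32/3b - 52 to the basis.

S(f_1,f_3): lcm = ab. S = -a + 4/3b² - ⅔b - 12.
  leading term a: subtract (-¼)·h_4 from -a + 4/3b² - ⅔b - 12 → 5/3b² - 10/3b - 25
  leading term b²: no divisor's leading term divides it; move 5/3b² to the remainder.
  leading term b: no divisor's leading term divides it; move -10/3b to the remainder.
  leading term 1: no divisor's leading term divides it; move -25 to the remainder.
  remainder 5/3b² - 10/3b - 25 ≠ 0; add h_5 = 5/3b² - 10/3b - 25 to the basis.

S(f_1,h_4): lcm = ab. S = -a - ⅓b³ + 4b² + 37/3b - 6.
  leading term a: subtract (-¼)·h_4 from -a - ⅓b³ + 4b² + 37/3b - 6 → -⅓b³ + 13/3b² + 29/3b - 19
  leading term b³: subtract (-⅕b)·h_5 from -⅓b³ + 13/3b² + 29/3b - 19 → 11/3b² + 14/3b - 19
  leading term b²: subtract (11/5)·h_5 from 11/3b² + 14/3b - 19 → 12b + 36
  leading term b: no divisor's leading term divides it; move 12b to the remainder.
  leading term 1: no divisor's leading term divides it; move 36 to the remainder.
  remainder 12b + 36 ≠ 0; add h_6 = 12b + 36 to the basis.

The other S-polynomials (S(f_2,f_3), S(f_2,h_4), S(f_3,h_4), S(f_1,h_5), S(f_2,h_5), S(f_3,h_5), S(h_4,h_5), S(f_1,h_6), S(f_2,h_6), S(f_3,h_6), S(h_4,h_6), S(h_5,h_6)) all reduce to 0 modulo the current basis, so we have a Gröbner basis.
Inter-reduce: drop elements whose leading term is divisible by another's, tail-reduce, and make monic.
Reduced Gröbner basis: {a - 2, b + 3}.

The lex basis is triangular: the last element involves only b. Solving b + 3 = 0 gives b ∈ {-3}; substituting each value into the earlier elements determines the remaining variables.
  b = -3: the earlier basis element becomes a - 2 = 0, giving a = 2 — point (2, -3).
Each listed point satisfies every original equation (direct substitution).

{(2, -3)}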